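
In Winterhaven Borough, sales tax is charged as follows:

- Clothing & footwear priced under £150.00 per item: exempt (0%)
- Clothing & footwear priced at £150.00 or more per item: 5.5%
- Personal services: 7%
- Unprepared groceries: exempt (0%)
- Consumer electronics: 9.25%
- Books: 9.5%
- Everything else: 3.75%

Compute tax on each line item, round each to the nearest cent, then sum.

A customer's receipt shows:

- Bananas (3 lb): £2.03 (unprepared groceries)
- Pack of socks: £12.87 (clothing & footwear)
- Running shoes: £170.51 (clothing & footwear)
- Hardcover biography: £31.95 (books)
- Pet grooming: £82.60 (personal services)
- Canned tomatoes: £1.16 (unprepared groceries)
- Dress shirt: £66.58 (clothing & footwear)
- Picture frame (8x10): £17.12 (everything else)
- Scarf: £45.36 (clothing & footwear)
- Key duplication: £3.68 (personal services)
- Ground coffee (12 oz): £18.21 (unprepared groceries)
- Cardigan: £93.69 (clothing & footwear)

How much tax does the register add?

£19.10

Bananas (3 lb) £2.03: unprepared groceries → 0% → £0.00
Pack of socks £12.87: clothing & footwear, under £150.00 → 0% → £0.00
Running shoes £170.51: clothing & footwear, £150.00 or more → 5.5% → £9.38
Hardcover biography £31.95: books → 9.5% → £3.04
Pet grooming £82.60: personal services → 7% → £5.78
Canned tomatoes £1.16: unprepared groceries → 0% → £0.00
Dress shirt £66.58: clothing & footwear, under £150.00 → 0% → £0.00
Picture frame (8x10) £17.12: everything else → 3.75% → £0.64
Scarf £45.36: clothing & footwear, under £150.00 → 0% → £0.00
Key duplication £3.68: personal services → 7% → £0.26
Ground coffee (12 oz) £18.21: unprepared groceries → 0% → £0.00
Cardigan £93.69: clothing & footwear, under £150.00 → 0% → £0.00
Total tax = £9.38 + £3.04 + £5.78 + £0.64 + £0.26 = £19.10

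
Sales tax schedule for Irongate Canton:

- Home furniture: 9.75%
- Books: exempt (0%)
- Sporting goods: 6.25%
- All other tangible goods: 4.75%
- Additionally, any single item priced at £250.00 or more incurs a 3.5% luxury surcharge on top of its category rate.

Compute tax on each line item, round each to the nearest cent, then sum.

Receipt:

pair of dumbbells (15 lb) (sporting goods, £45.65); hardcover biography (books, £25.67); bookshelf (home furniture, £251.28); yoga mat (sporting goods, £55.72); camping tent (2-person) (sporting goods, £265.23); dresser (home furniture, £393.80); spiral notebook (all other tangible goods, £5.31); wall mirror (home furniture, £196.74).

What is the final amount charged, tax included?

Pair of dumbbells (15 lb) £45.65: sporting goods → 6.25% → £2.85
Hardcover biography £25.67: books → 0% → £0.00
Bookshelf £251.28: home furniture → 9.75% + 3.5% surcharge = 13.25% → £33.29
Yoga mat £55.72: sporting goods → 6.25% → £3.48
Camping tent (2-person) £265.23: sporting goods → 6.25% + 3.5% surcharge = 9.75% → £25.86
Dresser £393.80: home furniture → 9.75% + 3.5% surcharge = 13.25% → £52.18
Spiral notebook £5.31: all other tangible goods → 4.75% → £0.25
Wall mirror £196.74: home furniture → 9.75% → £19.18
Subtotal = £1239.40; tax = £137.09; total due = £1376.49

£1376.49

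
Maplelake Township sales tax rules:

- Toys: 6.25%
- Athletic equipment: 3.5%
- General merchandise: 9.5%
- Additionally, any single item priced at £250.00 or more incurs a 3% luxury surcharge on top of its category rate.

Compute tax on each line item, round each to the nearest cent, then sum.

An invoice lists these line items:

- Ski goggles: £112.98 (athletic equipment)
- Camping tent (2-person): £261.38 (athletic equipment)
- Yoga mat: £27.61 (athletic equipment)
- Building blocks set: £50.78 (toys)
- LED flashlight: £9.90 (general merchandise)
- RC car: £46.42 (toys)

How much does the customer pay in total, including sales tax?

Ski goggles £112.98: athletic equipment → 3.5% → £3.95
Camping tent (2-person) £261.38: athletic equipment → 3.5% + 3% surcharge = 6.5% → £16.99
Yoga mat £27.61: athletic equipment → 3.5% → £0.97
Building blocks set £50.78: toys → 6.25% → £3.17
LED flashlight £9.90: general merchandise → 9.5% → £0.94
RC car £46.42: toys → 6.25% → £2.90
Subtotal = £509.07; tax = £28.92; total due = £537.99

£537.99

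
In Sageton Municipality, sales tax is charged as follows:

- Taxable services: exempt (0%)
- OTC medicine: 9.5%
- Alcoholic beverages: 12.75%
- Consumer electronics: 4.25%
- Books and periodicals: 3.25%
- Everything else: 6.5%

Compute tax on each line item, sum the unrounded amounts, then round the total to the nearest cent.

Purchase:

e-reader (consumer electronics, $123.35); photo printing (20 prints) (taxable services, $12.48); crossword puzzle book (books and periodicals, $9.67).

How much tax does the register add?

E-reader $123.35: consumer electronics → 4.25% → $5.242375
Photo printing (20 prints) $12.48: taxable services → 0% → $0.00
Crossword puzzle book $9.67: books and periodicals → 3.25% → $0.314275
Unrounded tax sum = $5.55665 → $5.56

$5.56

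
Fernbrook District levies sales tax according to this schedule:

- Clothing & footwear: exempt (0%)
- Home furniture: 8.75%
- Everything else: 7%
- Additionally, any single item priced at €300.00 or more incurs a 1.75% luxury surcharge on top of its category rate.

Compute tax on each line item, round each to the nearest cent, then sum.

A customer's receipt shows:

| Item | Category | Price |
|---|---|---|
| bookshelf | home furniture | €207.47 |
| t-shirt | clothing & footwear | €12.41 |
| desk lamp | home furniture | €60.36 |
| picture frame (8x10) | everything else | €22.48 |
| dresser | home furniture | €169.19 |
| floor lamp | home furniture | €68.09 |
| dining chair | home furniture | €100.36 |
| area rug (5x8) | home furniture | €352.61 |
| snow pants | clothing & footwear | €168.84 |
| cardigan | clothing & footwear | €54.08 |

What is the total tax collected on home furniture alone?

Bookshelf €207.47: home furniture → 8.75% → €18.15
Desk lamp €60.36: home furniture → 8.75% → €5.28
Dresser €169.19: home furniture → 8.75% → €14.80
Floor lamp €68.09: home furniture → 8.75% → €5.96
Dining chair €100.36: home furniture → 8.75% → €8.78
Area rug (5x8) €352.61: home furniture → 8.75% + 1.75% surcharge = 10.5% → €37.02
Tax on home furniture = €18.15 + €5.28 + €14.80 + €5.96 + €8.78 + €37.02 = €89.99

€89.99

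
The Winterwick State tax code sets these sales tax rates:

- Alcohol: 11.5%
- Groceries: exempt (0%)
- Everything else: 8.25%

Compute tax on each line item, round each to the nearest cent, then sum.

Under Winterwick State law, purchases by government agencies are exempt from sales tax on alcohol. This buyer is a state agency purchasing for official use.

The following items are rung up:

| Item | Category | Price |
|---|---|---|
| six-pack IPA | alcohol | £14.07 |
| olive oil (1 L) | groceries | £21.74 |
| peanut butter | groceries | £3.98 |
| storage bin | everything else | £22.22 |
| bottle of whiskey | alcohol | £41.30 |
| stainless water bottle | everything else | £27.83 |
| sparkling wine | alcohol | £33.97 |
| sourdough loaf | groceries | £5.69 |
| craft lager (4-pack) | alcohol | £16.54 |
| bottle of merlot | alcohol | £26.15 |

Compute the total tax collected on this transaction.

Six-pack IPA £14.07: alcohol, buyer-exempt → 0% → £0.00
Olive oil (1 L) £21.74: groceries → 0% → £0.00
Peanut butter £3.98: groceries → 0% → £0.00
Storage bin £22.22: everything else → 8.25% → £1.83
Bottle of whiskey £41.30: alcohol, buyer-exempt → 0% → £0.00
Stainless water bottle £27.83: everything else → 8.25% → £2.30
Sparkling wine £33.97: alcohol, buyer-exempt → 0% → £0.00
Sourdough loaf £5.69: groceries → 0% → £0.00
Craft lager (4-pack) £16.54: alcohol, buyer-exempt → 0% → £0.00
Bottle of merlot £26.15: alcohol, buyer-exempt → 0% → £0.00
Total tax = £1.83 + £2.30 = £4.13

£4.13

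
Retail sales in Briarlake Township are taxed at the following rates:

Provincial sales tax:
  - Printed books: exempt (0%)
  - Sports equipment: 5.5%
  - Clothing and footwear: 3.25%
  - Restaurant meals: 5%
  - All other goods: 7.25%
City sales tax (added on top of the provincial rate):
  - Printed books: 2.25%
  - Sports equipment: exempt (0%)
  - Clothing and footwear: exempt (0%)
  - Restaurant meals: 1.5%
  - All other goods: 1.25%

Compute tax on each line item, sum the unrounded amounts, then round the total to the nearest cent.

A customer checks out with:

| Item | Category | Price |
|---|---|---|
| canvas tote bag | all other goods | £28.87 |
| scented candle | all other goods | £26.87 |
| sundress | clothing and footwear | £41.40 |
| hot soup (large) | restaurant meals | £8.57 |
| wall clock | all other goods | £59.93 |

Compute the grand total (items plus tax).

Canvas tote bag £28.87: all other goods → 7.25% + 1.25% city = 8.5% → £2.45395
Scented candle £26.87: all other goods → 7.25% + 1.25% city = 8.5% → £2.28395
Sundress £41.40: clothing and footwear → 3.25% + 0% city = 3.25% → £1.3455
Hot soup (large) £8.57: restaurant meals → 5% + 1.5% city = 6.5% → £0.55705
Wall clock £59.93: all other goods → 7.25% + 1.25% city = 8.5% → £5.09405
Subtotal = £165.64; unrounded tax = £11.7345 → £11.73; total due = £177.37

£177.37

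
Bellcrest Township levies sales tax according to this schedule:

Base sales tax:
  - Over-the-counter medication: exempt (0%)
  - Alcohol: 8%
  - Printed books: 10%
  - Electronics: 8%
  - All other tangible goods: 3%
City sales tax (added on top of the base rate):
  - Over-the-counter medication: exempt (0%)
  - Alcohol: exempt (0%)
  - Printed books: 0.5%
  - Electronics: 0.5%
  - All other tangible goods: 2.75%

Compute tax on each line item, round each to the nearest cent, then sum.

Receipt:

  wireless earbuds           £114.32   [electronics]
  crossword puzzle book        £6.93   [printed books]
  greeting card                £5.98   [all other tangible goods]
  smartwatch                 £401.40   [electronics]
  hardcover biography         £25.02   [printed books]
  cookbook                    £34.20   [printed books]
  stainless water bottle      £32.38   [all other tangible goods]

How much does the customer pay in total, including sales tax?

£673.22

Wireless earbuds £114.32: electronics → 8% + 0.5% city = 8.5% → £9.72
Crossword puzzle book £6.93: printed books → 10% + 0.5% city = 10.5% → £0.73
Greeting card £5.98: all other tangible goods → 3% + 2.75% city = 5.75% → £0.34
Smartwatch £401.40: electronics → 8% + 0.5% city = 8.5% → £34.12
Hardcover biography £25.02: printed books → 10% + 0.5% city = 10.5% → £2.63
Cookbook £34.20: printed books → 10% + 0.5% city = 10.5% → £3.59
Stainless water bottle £32.38: all other tangible goods → 3% + 2.75% city = 5.75% → £1.86
Subtotal = £620.23; tax = £52.99; total due = £673.22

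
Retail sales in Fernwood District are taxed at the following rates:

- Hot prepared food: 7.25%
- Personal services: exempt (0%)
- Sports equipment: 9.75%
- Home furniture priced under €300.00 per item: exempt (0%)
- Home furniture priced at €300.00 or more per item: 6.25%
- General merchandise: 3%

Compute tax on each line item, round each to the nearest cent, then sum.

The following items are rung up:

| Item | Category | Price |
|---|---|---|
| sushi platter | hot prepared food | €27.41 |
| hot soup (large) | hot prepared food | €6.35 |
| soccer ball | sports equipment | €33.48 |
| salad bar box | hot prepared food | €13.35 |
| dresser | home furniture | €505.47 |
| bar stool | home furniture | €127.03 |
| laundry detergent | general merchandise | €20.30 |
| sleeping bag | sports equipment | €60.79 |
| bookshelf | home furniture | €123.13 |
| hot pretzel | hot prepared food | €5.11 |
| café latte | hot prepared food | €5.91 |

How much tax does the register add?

€45.61

Sushi platter €27.41: hot prepared food → 7.25% → €1.99
Hot soup (large) €6.35: hot prepared food → 7.25% → €0.46
Soccer ball €33.48: sports equipment → 9.75% → €3.26
Salad bar box €13.35: hot prepared food → 7.25% → €0.97
Dresser €505.47: home furniture, €300.00 or more → 6.25% → €31.59
Bar stool €127.03: home furniture, under €300.00 → 0% → €0.00
Laundry detergent €20.30: general merchandise → 3% → €0.61
Sleeping bag €60.79: sports equipment → 9.75% → €5.93
Bookshelf €123.13: home furniture, under €300.00 → 0% → €0.00
Hot pretzel €5.11: hot prepared food → 7.25% → €0.37
Café latte €5.91: hot prepared food → 7.25% → €0.43
Total tax = €1.99 + €0.46 + €3.26 + €0.97 + €31.59 + €0.61 + €5.93 + €0.37 + €0.43 = €45.61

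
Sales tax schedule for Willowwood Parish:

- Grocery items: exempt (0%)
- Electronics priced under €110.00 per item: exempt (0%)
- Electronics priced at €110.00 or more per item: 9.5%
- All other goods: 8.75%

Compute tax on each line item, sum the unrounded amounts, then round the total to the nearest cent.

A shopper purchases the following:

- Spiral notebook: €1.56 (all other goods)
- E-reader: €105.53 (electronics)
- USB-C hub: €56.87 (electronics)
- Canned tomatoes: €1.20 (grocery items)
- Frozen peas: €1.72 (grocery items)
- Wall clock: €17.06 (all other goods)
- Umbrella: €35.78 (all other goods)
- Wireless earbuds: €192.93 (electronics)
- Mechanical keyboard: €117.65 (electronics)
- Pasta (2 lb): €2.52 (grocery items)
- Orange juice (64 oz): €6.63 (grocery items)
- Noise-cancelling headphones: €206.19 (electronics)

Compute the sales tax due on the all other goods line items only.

Spiral notebook €1.56: all other goods → 8.75% → €0.1365
Wall clock €17.06: all other goods → 8.75% → €1.49275
Umbrella €35.78: all other goods → 8.75% → €3.13075
Tax on all other goods: unrounded sum = €4.76 → €4.76

€4.76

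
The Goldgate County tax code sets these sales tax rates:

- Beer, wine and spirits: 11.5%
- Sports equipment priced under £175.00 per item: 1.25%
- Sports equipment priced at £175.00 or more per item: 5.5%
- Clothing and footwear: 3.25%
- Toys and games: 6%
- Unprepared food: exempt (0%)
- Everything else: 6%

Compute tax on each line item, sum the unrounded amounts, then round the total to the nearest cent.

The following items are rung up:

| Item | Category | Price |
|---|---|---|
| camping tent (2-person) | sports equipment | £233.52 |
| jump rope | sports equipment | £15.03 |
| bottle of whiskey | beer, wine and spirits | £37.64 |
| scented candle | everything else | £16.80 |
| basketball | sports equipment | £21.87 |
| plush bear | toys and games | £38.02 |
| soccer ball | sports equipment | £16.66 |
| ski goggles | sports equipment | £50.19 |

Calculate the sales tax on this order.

£21.76

Camping tent (2-person) £233.52: sports equipment, £175.00 or more → 5.5% → £12.8436
Jump rope £15.03: sports equipment, under £175.00 → 1.25% → £0.187875
Bottle of whiskey £37.64: beer, wine and spirits → 11.5% → £4.3286
Scented candle £16.80: everything else → 6% → £1.008
Basketball £21.87: sports equipment, under £175.00 → 1.25% → £0.273375
Plush bear £38.02: toys and games → 6% → £2.2812
Soccer ball £16.66: sports equipment, under £175.00 → 1.25% → £0.20825
Ski goggles £50.19: sports equipment, under £175.00 → 1.25% → £0.627375
Unrounded tax sum = £21.758275 → £21.76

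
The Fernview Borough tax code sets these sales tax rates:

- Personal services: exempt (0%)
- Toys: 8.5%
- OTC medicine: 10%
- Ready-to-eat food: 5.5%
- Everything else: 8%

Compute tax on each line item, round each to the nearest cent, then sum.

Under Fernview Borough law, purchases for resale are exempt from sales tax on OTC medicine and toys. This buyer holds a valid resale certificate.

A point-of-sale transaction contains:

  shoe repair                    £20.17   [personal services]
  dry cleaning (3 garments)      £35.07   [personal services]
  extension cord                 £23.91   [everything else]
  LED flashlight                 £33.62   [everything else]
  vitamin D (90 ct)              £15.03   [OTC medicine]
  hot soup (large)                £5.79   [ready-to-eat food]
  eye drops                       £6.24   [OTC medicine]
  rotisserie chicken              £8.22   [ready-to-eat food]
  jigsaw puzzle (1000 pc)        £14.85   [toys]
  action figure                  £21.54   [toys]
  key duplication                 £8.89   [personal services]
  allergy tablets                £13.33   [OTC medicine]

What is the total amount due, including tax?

Shoe repair £20.17: personal services → 0% → £0.00
Dry cleaning (3 garments) £35.07: personal services → 0% → £0.00
Extension cord £23.91: everything else → 8% → £1.91
LED flashlight £33.62: everything else → 8% → £2.69
Vitamin D (90 ct) £15.03: OTC medicine, buyer-exempt → 0% → £0.00
Hot soup (large) £5.79: ready-to-eat food → 5.5% → £0.32
Eye drops £6.24: OTC medicine, buyer-exempt → 0% → £0.00
Rotisserie chicken £8.22: ready-to-eat food → 5.5% → £0.45
Jigsaw puzzle (1000 pc) £14.85: toys, buyer-exempt → 0% → £0.00
Action figure £21.54: toys, buyer-exempt → 0% → £0.00
Key duplication £8.89: personal services → 0% → £0.00
Allergy tablets £13.33: OTC medicine, buyer-exempt → 0% → £0.00
Subtotal = £206.66; tax = £5.37; total due = £212.03

£212.03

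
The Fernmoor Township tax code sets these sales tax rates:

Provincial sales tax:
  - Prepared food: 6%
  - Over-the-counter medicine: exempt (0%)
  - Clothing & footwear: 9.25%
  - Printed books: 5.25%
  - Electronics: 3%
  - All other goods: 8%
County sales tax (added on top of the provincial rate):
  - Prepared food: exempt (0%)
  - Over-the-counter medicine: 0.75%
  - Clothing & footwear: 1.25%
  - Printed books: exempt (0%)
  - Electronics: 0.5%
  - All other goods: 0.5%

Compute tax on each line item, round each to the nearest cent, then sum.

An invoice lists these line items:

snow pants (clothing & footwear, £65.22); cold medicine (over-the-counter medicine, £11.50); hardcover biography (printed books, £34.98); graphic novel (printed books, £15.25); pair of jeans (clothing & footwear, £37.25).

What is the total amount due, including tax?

£177.69

Snow pants £65.22: clothing & footwear → 9.25% + 1.25% county = 10.5% → £6.85
Cold medicine £11.50: over-the-counter medicine → 0% + 0.75% county = 0.75% → £0.09
Hardcover biography £34.98: printed books → 5.25% + 0% county = 5.25% → £1.84
Graphic novel £15.25: printed books → 5.25% + 0% county = 5.25% → £0.80
Pair of jeans £37.25: clothing & footwear → 9.25% + 1.25% county = 10.5% → £3.91
Subtotal = £164.20; tax = £13.49; total due = £177.69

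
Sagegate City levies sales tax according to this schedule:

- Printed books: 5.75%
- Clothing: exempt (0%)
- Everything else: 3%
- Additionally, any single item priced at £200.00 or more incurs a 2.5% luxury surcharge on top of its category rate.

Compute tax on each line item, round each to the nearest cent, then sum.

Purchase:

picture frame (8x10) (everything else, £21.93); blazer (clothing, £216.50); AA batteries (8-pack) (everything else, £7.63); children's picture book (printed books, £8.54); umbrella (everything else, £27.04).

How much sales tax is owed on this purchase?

Picture frame (8x10) £21.93: everything else → 3% → £0.66
Blazer £216.50: clothing → 0% + 2.5% surcharge = 2.5% → £5.41
AA batteries (8-pack) £7.63: everything else → 3% → £0.23
Children's picture book £8.54: printed books → 5.75% → £0.49
Umbrella £27.04: everything else → 3% → £0.81
Total tax = £0.66 + £5.41 + £0.23 + £0.49 + £0.81 = £7.60

£7.60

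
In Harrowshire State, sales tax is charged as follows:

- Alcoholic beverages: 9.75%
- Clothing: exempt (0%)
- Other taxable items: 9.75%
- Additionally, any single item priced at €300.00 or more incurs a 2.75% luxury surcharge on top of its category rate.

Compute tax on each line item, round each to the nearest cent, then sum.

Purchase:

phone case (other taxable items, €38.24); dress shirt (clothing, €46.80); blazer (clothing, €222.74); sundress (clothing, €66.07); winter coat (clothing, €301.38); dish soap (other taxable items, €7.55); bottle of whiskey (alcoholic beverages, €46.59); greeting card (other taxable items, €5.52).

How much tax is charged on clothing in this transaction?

Dress shirt €46.80: clothing → 0% → €0.00
Blazer €222.74: clothing → 0% → €0.00
Sundress €66.07: clothing → 0% → €0.00
Winter coat €301.38: clothing → 0% + 2.75% surcharge = 2.75% → €8.29
Tax on clothing = €0.00 + €0.00 + €0.00 + €8.29 = €8.29

€8.29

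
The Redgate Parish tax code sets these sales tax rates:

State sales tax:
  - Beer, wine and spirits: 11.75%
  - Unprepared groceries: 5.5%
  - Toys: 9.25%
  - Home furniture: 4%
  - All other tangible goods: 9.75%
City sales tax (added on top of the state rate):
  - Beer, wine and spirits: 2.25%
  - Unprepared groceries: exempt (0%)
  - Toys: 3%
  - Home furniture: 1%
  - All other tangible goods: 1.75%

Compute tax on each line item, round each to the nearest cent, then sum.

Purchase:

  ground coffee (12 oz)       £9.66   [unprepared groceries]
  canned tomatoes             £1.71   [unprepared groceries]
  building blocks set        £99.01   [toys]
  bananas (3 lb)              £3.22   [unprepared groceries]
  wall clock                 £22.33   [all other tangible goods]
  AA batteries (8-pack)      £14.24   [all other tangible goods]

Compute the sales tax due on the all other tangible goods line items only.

£4.21

Wall clock £22.33: all other tangible goods → 9.75% + 1.75% city = 11.5% → £2.57
AA batteries (8-pack) £14.24: all other tangible goods → 9.75% + 1.75% city = 11.5% → £1.64
Tax on all other tangible goods = £2.57 + £1.64 = £4.21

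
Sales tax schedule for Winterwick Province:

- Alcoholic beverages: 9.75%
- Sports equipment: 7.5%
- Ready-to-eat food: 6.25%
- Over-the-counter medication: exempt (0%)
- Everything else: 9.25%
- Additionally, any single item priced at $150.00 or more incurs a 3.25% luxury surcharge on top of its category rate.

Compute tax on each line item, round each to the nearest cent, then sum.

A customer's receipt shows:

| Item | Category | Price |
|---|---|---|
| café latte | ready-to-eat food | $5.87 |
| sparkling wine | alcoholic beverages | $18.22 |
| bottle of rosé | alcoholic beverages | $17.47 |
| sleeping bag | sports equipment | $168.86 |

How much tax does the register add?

$22.00

Café latte $5.87: ready-to-eat food → 6.25% → $0.37
Sparkling wine $18.22: alcoholic beverages → 9.75% → $1.78
Bottle of rosé $17.47: alcoholic beverages → 9.75% → $1.70
Sleeping bag $168.86: sports equipment → 7.5% + 3.25% surcharge = 10.75% → $18.15
Total tax = $0.37 + $1.78 + $1.70 + $18.15 = $22.00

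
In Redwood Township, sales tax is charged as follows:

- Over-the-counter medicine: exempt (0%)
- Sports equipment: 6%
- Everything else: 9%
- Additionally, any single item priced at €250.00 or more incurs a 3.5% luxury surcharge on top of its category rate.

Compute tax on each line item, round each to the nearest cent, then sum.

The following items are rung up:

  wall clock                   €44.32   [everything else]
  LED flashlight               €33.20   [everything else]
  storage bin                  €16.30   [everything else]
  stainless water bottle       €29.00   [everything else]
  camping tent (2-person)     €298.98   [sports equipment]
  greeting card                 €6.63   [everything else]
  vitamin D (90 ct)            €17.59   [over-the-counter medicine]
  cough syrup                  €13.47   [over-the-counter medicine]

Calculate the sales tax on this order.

Wall clock €44.32: everything else → 9% → €3.99
LED flashlight €33.20: everything else → 9% → €2.99
Storage bin €16.30: everything else → 9% → €1.47
Stainless water bottle €29.00: everything else → 9% → €2.61
Camping tent (2-person) €298.98: sports equipment → 6% + 3.5% surcharge = 9.5% → €28.40
Greeting card €6.63: everything else → 9% → €0.60
Vitamin D (90 ct) €17.59: over-the-counter medicine → 0% → €0.00
Cough syrup €13.47: over-the-counter medicine → 0% → €0.00
Total tax = €3.99 + €2.99 + €1.47 + €2.61 + €28.40 + €0.60 = €40.06

€40.06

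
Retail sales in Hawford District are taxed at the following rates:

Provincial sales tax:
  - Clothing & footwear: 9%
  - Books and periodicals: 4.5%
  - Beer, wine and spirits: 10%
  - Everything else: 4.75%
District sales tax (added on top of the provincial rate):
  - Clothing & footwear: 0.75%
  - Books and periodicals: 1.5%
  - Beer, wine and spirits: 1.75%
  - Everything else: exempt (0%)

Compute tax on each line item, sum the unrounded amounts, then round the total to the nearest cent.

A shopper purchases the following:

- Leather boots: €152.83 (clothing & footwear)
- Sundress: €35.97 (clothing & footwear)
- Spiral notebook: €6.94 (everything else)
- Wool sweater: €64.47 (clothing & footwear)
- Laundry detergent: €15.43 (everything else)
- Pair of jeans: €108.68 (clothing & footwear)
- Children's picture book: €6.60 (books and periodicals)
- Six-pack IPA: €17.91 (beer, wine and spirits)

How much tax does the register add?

€38.85

Leather boots €152.83: clothing & footwear → 9% + 0.75% district = 9.75% → €14.900925
Sundress €35.97: clothing & footwear → 9% + 0.75% district = 9.75% → €3.507075
Spiral notebook €6.94: everything else → 4.75% + 0% district = 4.75% → €0.32965
Wool sweater €64.47: clothing & footwear → 9% + 0.75% district = 9.75% → €6.285825
Laundry detergent €15.43: everything else → 4.75% + 0% district = 4.75% → €0.732925
Pair of jeans €108.68: clothing & footwear → 9% + 0.75% district = 9.75% → €10.5963
Children's picture book €6.60: books and periodicals → 4.5% + 1.5% district = 6% → €0.396
Six-pack IPA €17.91: beer, wine and spirits → 10% + 1.75% district = 11.75% → €2.104425
Unrounded tax sum = €38.853125 → €38.85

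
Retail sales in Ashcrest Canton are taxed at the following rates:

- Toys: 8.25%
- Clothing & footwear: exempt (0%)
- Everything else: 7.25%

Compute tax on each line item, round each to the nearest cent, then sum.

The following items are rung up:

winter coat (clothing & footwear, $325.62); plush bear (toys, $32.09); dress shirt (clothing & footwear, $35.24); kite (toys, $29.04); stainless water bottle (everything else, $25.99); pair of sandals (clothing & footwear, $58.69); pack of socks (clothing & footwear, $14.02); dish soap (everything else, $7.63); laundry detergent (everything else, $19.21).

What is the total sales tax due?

Winter coat $325.62: clothing & footwear → 0% → $0.00
Plush bear $32.09: toys → 8.25% → $2.65
Dress shirt $35.24: clothing & footwear → 0% → $0.00
Kite $29.04: toys → 8.25% → $2.40
Stainless water bottle $25.99: everything else → 7.25% → $1.88
Pair of sandals $58.69: clothing & footwear → 0% → $0.00
Pack of socks $14.02: clothing & footwear → 0% → $0.00
Dish soap $7.63: everything else → 7.25% → $0.55
Laundry detergent $19.21: everything else → 7.25% → $1.39
Total tax = $2.65 + $2.40 + $1.88 + $0.55 + $1.39 = $8.87

$8.87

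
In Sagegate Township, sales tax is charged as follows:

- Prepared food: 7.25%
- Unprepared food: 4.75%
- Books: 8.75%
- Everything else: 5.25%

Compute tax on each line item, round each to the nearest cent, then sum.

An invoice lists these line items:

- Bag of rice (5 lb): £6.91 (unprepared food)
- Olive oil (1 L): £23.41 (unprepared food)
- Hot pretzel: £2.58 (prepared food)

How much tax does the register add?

Bag of rice (5 lb) £6.91: unprepared food → 4.75% → £0.33
Olive oil (1 L) £23.41: unprepared food → 4.75% → £1.11
Hot pretzel £2.58: prepared food → 7.25% → £0.19
Total tax = £0.33 + £1.11 + £0.19 = £1.63

£1.63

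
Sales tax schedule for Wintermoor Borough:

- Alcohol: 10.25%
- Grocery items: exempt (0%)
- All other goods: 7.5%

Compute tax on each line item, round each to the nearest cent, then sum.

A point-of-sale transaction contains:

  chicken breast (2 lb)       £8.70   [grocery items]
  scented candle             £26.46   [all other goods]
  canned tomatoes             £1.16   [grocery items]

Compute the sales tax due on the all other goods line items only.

£1.98

Scented candle £26.46: all other goods → 7.5% → £1.98
Tax on all other goods = £1.98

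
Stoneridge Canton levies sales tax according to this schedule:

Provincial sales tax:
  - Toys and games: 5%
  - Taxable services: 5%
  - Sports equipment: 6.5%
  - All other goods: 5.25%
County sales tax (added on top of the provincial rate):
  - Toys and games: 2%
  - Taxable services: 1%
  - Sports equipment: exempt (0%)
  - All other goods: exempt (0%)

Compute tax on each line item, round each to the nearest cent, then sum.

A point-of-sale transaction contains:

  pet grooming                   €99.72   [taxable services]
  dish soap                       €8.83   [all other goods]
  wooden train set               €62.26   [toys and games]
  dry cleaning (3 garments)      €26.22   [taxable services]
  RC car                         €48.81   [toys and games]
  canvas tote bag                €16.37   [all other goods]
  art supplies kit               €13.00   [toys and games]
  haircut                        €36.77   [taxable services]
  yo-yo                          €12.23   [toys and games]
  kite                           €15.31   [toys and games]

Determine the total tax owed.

Pet grooming €99.72: taxable services → 5% + 1% county = 6% → €5.98
Dish soap €8.83: all other goods → 5.25% + 0% county = 5.25% → €0.46
Wooden train set €62.26: toys and games → 5% + 2% county = 7% → €4.36
Dry cleaning (3 garments) €26.22: taxable services → 5% + 1% county = 6% → €1.57
RC car €48.81: toys and games → 5% + 2% county = 7% → €3.42
Canvas tote bag €16.37: all other goods → 5.25% + 0% county = 5.25% → €0.86
Art supplies kit €13.00: toys and games → 5% + 2% county = 7% → €0.91
Haircut €36.77: taxable services → 5% + 1% county = 6% → €2.21
Yo-yo €12.23: toys and games → 5% + 2% county = 7% → €0.86
Kite €15.31: toys and games → 5% + 2% county = 7% → €1.07
Total tax = €5.98 + €0.46 + €4.36 + €1.57 + €3.42 + €0.86 + €0.91 + €2.21 + €0.86 + €1.07 = €21.70

€21.70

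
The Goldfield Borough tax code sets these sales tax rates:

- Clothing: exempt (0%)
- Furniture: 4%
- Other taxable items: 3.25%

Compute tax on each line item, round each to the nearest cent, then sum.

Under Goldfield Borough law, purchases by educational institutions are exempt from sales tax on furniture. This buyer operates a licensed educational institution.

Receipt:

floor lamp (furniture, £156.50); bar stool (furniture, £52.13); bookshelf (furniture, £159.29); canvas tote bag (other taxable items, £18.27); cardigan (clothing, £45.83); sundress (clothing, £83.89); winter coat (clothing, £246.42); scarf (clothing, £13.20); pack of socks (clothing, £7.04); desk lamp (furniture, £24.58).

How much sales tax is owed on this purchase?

£0.59

Floor lamp £156.50: furniture, buyer-exempt → 0% → £0.00
Bar stool £52.13: furniture, buyer-exempt → 0% → £0.00
Bookshelf £159.29: furniture, buyer-exempt → 0% → £0.00
Canvas tote bag £18.27: other taxable items → 3.25% → £0.59
Cardigan £45.83: clothing → 0% → £0.00
Sundress £83.89: clothing → 0% → £0.00
Winter coat £246.42: clothing → 0% → £0.00
Scarf £13.20: clothing → 0% → £0.00
Pack of socks £7.04: clothing → 0% → £0.00
Desk lamp £24.58: furniture, buyer-exempt → 0% → £0.00
Total tax = £0.59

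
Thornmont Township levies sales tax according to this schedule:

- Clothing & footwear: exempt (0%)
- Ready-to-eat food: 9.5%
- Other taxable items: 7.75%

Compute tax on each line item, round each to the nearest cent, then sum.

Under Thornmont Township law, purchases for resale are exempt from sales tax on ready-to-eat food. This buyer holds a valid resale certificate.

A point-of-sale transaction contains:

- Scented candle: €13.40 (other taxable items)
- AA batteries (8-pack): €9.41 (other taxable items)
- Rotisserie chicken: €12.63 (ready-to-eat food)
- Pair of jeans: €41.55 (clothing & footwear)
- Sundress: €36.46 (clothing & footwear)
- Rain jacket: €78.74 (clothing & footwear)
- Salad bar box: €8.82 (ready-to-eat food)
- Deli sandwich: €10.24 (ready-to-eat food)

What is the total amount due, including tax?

Scented candle €13.40: other taxable items → 7.75% → €1.04
AA batteries (8-pack) €9.41: other taxable items → 7.75% → €0.73
Rotisserie chicken €12.63: ready-to-eat food, buyer-exempt → 0% → €0.00
Pair of jeans €41.55: clothing & footwear → 0% → €0.00
Sundress €36.46: clothing & footwear → 0% → €0.00
Rain jacket €78.74: clothing & footwear → 0% → €0.00
Salad bar box €8.82: ready-to-eat food, buyer-exempt → 0% → €0.00
Deli sandwich €10.24: ready-to-eat food, buyer-exempt → 0% → €0.00
Subtotal = €211.25; tax = €1.77; total due = €213.02

€213.02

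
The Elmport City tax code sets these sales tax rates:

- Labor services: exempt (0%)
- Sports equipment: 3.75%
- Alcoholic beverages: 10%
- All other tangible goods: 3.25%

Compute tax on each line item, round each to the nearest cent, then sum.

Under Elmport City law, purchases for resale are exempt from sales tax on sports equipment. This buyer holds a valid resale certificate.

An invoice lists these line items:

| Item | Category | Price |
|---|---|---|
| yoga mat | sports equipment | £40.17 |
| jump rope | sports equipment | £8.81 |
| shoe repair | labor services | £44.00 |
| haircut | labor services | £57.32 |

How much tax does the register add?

Yoga mat £40.17: sports equipment, buyer-exempt → 0% → £0.00
Jump rope £8.81: sports equipment, buyer-exempt → 0% → £0.00
Shoe repair £44.00: labor services → 0% → £0.00
Haircut £57.32: labor services → 0% → £0.00
Total tax = £0.00

£0.00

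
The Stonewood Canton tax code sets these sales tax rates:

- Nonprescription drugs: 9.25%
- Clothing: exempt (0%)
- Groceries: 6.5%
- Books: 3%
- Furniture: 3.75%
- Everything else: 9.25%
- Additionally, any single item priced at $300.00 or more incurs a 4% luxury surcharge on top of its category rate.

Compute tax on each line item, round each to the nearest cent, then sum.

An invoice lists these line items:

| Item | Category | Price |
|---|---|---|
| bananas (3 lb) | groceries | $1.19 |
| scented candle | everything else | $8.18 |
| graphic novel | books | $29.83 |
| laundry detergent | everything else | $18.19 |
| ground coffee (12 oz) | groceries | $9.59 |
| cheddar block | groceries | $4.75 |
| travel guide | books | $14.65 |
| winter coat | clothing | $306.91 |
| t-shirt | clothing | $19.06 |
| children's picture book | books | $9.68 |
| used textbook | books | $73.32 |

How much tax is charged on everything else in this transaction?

Scented candle $8.18: everything else → 9.25% → $0.76
Laundry detergent $18.19: everything else → 9.25% → $1.68
Tax on everything else = $0.76 + $1.68 = $2.44

$2.44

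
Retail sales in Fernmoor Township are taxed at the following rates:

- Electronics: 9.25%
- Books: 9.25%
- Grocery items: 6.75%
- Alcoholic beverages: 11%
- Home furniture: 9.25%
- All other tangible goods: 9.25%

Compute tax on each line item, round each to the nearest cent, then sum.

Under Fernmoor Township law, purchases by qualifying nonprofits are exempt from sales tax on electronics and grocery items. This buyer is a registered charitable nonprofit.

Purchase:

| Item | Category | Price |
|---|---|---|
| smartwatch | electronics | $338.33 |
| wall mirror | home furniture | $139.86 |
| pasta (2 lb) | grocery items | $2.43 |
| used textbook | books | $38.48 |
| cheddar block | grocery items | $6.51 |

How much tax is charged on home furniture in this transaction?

Wall mirror $139.86: home furniture → 9.25% → $12.94
Tax on home furniture = $12.94

$12.94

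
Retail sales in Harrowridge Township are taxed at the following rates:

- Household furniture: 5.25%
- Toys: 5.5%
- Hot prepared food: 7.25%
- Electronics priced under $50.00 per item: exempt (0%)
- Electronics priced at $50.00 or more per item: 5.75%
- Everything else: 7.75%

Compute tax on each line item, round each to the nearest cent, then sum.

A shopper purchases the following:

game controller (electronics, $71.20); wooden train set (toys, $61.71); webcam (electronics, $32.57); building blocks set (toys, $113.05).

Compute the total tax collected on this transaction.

$13.70

Game controller $71.20: electronics, $50.00 or more → 5.75% → $4.09
Wooden train set $61.71: toys → 5.5% → $3.39
Webcam $32.57: electronics, under $50.00 → 0% → $0.00
Building blocks set $113.05: toys → 5.5% → $6.22
Total tax = $4.09 + $3.39 + $6.22 = $13.70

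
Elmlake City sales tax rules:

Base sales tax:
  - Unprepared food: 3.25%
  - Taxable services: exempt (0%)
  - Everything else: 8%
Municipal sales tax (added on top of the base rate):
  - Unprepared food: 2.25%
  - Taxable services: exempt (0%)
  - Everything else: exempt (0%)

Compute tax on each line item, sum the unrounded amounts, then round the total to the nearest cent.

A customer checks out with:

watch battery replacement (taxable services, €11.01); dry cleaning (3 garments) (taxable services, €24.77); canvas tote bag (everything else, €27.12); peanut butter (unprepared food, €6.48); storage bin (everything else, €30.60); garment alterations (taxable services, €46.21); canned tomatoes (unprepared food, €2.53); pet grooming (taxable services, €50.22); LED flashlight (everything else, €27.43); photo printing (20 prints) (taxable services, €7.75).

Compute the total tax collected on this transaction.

€7.31

Watch battery replacement €11.01: taxable services → 0% + 0% municipal = 0% → €0.00
Dry cleaning (3 garments) €24.77: taxable services → 0% + 0% municipal = 0% → €0.00
Canvas tote bag €27.12: everything else → 8% + 0% municipal = 8% → €2.1696
Peanut butter €6.48: unprepared food → 3.25% + 2.25% municipal = 5.5% → €0.3564
Storage bin €30.60: everything else → 8% + 0% municipal = 8% → €2.448
Garment alterations €46.21: taxable services → 0% + 0% municipal = 0% → €0.00
Canned tomatoes €2.53: unprepared food → 3.25% + 2.25% municipal = 5.5% → €0.13915
Pet grooming €50.22: taxable services → 0% + 0% municipal = 0% → €0.00
LED flashlight €27.43: everything else → 8% + 0% municipal = 8% → €2.1944
Photo printing (20 prints) €7.75: taxable services → 0% + 0% municipal = 0% → €0.00
Unrounded tax sum = €7.30755 → €7.31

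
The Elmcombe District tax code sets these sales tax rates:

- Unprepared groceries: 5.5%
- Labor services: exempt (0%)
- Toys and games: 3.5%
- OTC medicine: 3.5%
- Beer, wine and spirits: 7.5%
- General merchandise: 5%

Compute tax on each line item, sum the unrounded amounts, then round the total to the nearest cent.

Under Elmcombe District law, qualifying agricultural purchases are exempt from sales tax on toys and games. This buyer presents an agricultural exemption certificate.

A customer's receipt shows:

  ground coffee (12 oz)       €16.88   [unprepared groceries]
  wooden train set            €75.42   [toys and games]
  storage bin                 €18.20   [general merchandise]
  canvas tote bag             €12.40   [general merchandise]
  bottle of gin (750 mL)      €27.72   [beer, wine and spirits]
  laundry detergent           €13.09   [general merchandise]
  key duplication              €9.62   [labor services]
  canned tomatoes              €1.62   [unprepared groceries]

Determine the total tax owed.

Ground coffee (12 oz) €16.88: unprepared groceries → 5.5% → €0.9284
Wooden train set €75.42: toys and games, buyer-exempt → 0% → €0.00
Storage bin €18.20: general merchandise → 5% → €0.91
Canvas tote bag €12.40: general merchandise → 5% → €0.62
Bottle of gin (750 mL) €27.72: beer, wine and spirits → 7.5% → €2.079
Laundry detergent €13.09: general merchandise → 5% → €0.6545
Key duplication €9.62: labor services → 0% → €0.00
Canned tomatoes €1.62: unprepared groceries → 5.5% → €0.0891
Unrounded tax sum = €5.281 → €5.28

€5.28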